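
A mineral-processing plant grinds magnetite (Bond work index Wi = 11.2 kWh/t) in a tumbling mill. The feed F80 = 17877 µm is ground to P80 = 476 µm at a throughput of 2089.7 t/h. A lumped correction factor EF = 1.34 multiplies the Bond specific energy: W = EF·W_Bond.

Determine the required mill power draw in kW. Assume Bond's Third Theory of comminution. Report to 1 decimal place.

P = 12029.2 kW

W = 10 Wi (P80^-0.5 − F80^-0.5)
W = 10·11.2·(1/√476 − 1/√17877) = 10·11.2·(0.038356) = 4.2958 kWh/t
W_actual = 1.34 × 4.2958 = 5.7564 kWh/t
P_mill = W·ṁ = 5.7564·2089.7 = 12029.2 kW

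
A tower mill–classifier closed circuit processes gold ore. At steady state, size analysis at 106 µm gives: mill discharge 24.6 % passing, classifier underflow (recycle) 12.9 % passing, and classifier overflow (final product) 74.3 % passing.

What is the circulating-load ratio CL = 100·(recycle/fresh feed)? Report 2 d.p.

CL = 424.79 %

Let r = R/F. Size balance at 106 µm:
r = (o − d)/(d − u)
r = (74.3 − 24.6)/(24.6 − 12.9) = 49.7/11.7 = 4.2479
CL = 100·r = 424.79 %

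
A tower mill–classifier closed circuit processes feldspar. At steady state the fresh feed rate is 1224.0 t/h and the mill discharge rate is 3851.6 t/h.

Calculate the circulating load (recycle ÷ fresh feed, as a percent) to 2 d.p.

CL = 214.67 %

Discharge = new feed + return, hence
R = M − F = 3851.6 − 1224.0 = 2627.6 t/h
CL = 100·R/F = 100·2627.6/1224.0 = 214.67 %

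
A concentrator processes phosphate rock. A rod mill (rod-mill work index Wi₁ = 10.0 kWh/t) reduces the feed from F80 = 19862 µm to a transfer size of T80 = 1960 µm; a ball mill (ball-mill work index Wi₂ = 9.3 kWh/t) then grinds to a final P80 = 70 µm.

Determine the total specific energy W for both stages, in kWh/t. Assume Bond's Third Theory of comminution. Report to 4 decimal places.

W = 10.5642 kWh/t

W = 10 Wi (P80^-0.5 − F80^-0.5)
Stage 1 (19862→1960 µm, Wi₁=10.0): W₁ = 10·10.0·(0.022588 − 0.007096) = 1.5492 kWh/t
Stage 2 (1960→70 µm, Wi₂=9.3): W₂ = 10·9.3·(0.119523 − 0.022588) = 9.0150 kWh/t
W = W₁ + W₂ = 1.5492 + 9.0150 = 10.5642 kWh/t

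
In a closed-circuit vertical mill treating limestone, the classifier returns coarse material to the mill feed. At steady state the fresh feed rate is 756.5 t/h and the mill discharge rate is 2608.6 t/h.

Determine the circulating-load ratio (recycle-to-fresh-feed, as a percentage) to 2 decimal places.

M = F + R at steady state, so:
R = M − F = 2608.6 − 756.5 = 1852.1 t/h
CL = 100·R/F = 100·1852.1/756.5 = 244.82 %

CL = 244.82 %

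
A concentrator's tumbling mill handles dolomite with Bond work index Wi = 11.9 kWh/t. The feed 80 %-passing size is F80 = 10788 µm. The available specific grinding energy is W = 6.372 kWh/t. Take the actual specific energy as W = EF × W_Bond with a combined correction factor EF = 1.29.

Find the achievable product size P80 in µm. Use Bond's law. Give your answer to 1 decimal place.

Bond: W = 10·Wi·(1/√P80 − 1/√F80)
W_Bond = W / EF = 6.372 / 1.29 = 4.9395 kWh/t
⇒ 1/√P80 = W_Bond/(10 Wi) + 1/√F80
  = 4.9395/(10·11.9) + 1/√10788 = 0.041509 + 0.009628 = 0.051137
P80 = (1/0.051137)² = 19.5555² = 382.42 µm

P80 = 382.4 µm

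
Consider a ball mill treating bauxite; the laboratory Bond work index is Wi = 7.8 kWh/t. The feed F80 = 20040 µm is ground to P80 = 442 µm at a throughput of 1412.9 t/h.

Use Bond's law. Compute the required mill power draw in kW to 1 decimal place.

P = 4463.5 kW

Bond:  W = 10 Wi (1/√P − 1/√F)
W = 10·7.8·(1/√442 − 1/√20040) = 10·7.8·(0.040501) = 3.1591 kWh/t
Power = W × throughput = 3.1591 kWh/t × 1412.9 t/h = 4463.5 kW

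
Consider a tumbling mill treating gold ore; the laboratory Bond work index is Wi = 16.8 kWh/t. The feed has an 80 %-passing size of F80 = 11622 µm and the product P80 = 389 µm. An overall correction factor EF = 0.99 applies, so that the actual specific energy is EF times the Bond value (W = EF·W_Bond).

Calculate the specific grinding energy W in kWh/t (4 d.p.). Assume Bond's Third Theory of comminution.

W = 6.8900 kWh/t

W = 10·Wi·(P80^(-½) − F80^(-½))
1/√389 = 0.050702;  1/√11622 = 0.009276
W = 10·16.8·(0.050702 − 0.009276) = 6.9596 kWh/t
With EF = 0.99: W = 6.9596·0.99 = 6.8900 kWh/t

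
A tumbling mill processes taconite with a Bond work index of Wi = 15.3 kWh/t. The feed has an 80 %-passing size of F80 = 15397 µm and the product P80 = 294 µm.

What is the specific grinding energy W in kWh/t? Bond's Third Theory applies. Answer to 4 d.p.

W = 7.6901 kWh/t

Bond: W = 10·Wi·(1/√P80 − 1/√F80)
1/√294 = 0.058321;  1/√15397 = 0.008059
W = 10·15.3·(0.058321 − 0.008059) = 7.6901 kWh/t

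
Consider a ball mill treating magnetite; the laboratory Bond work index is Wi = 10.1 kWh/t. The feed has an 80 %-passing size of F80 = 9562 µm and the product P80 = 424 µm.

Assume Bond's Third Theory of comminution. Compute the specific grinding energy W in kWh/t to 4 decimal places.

W = 3.8721 kWh/t

Bond:  W = 10 Wi (1/√P − 1/√F)
1/√424 = 0.048564;  1/√9562 = 0.010226
W = 10·10.1·(0.048564 − 0.010226) = 3.8721 kWh/t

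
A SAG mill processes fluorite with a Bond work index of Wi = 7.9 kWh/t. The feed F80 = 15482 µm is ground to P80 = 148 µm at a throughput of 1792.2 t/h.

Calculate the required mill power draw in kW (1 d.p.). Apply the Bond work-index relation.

P = 10500.2 kW

W = 10·Wi·(P80^(-½) − F80^(-½))
W = 10·7.9·(1/√148 − 1/√15482) = 10·7.9·(0.074163) = 5.8588 kWh/t
Mill draw = 5.8588 × 1792.2 = 10500.2 kW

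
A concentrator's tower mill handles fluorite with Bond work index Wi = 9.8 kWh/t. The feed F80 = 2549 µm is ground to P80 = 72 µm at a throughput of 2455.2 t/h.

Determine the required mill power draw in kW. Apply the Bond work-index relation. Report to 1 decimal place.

W = 10 Wi / √P80 − 10 Wi / √F80
W = 10·9.8·(1/√72 − 1/√2549) = 10·9.8·(0.098044) = 9.6083 kWh/t
Power = W × throughput = 9.6083 kWh/t × 2455.2 t/h = 23590.4 kW

P = 23590.4 kW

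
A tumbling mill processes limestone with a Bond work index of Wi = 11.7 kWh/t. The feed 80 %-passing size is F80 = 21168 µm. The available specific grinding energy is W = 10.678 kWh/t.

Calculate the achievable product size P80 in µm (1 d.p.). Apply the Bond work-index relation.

P80 = 103.8 µm

W = 10 Wi / √P80 − 10 Wi / √F80
P80^(−½) = W/(10 Wi) + F80^(−½)
  = 10.6780/(10·11.7) + 1/√21168 = 0.091265 + 0.006873 = 0.098138
P80 = (1/0.098138)² = 10.1897² = 103.83 µm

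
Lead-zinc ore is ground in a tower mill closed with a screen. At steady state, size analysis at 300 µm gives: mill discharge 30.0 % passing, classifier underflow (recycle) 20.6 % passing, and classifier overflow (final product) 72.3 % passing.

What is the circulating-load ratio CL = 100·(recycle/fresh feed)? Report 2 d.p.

CL = 450.00 %

Classifier node, passing 300 µm:
(1+r)d = ru + o → r = (o−d)/(d−u)
r = (72.3 − 30.0)/(30.0 − 20.6) = 42.3/9.4 = 4.5000
CL = 100·r = 450.00 %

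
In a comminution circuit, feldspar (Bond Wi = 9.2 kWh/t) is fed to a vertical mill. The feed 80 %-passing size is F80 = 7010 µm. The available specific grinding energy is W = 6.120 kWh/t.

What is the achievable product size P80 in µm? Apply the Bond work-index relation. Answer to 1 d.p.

P80 = 162.4 µm

W = 10·Wi·[P80^(−½) − F80^(−½)]
1/√P80 = 1/√F80 + W/(10·Wi)
  = 6.1200/(10·9.2) + 1/√7010 = 0.066522 + 0.011944 = 0.078465
P80 = (1/0.078465)² = 12.7445² = 162.42 µm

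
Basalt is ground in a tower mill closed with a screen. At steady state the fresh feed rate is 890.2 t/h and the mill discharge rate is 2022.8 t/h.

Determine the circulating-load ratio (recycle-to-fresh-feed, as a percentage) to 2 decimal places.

CL = 127.23 %

M = F + R at steady state, so:
R = M − F = 2022.8 − 890.2 = 1132.6 t/h
CL = 100·R/F = 100·1132.6/890.2 = 127.23 %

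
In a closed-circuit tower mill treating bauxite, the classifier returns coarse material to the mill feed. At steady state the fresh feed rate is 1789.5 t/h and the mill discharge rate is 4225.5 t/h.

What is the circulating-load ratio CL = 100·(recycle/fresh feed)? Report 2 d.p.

Steady state: M = F + R.
R = M − F = 4225.5 − 1789.5 = 2436.0 t/h
CL = 100·R/F = 100·2436.0/1789.5 = 136.13 %

CL = 136.13 %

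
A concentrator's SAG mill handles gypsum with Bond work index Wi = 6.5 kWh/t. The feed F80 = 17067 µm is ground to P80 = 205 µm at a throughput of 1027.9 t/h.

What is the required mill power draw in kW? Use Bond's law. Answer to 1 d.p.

P = 4155.0 kW

W = 10·Wi·[P80^(−½) − F80^(−½)]
W = 10·6.5·(1/√205 − 1/√17067) = 10·6.5·(0.062188) = 4.0422 kWh/t
Mill draw = 4.0422 × 1027.9 = 4155.0 kW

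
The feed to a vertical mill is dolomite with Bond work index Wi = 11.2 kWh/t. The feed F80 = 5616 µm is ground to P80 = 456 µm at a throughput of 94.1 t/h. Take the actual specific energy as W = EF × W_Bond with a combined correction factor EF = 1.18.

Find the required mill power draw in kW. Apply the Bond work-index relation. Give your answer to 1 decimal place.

Bond: W = 10·Wi·(1/√P80 − 1/√F80)
W = 10·11.2·(1/√456 − 1/√5616) = 10·11.2·(0.033485) = 3.7504 kWh/t
Apply correction: 3.7504 × 1.18 = 4.4254 kWh/t
Mill draw = 4.4254 × 94.1 = 416.4 kW

P = 416.4 kW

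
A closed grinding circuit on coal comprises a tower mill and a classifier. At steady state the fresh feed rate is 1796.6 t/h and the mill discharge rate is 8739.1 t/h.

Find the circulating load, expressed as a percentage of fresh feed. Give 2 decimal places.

CL = 386.42 %

M = F + R at steady state, so:
R = M − F = 8739.1 − 1796.6 = 6942.5 t/h
CL = 100·R/F = 100·6942.5/1796.6 = 386.42 %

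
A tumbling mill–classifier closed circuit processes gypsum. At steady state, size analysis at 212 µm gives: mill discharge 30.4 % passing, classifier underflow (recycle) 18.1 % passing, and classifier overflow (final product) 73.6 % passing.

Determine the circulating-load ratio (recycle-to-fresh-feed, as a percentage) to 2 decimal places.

Let r = R/F. Size balance at 212 µm:
(1+r)d = ru + o → r = (o−d)/(d−u)
r = (73.6 − 30.4)/(30.4 − 18.1) = 43.2/12.3 = 3.5122
CL = 100·r = 351.22 %

CL = 351.22 %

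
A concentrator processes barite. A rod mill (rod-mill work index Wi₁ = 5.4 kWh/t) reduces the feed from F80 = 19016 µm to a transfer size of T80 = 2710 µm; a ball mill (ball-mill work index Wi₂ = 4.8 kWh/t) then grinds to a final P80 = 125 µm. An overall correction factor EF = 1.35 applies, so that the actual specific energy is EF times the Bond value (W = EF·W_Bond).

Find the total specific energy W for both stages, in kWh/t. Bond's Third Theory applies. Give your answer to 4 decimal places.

W = 5.4228 kWh/t

W = 10 Wi / √P80 − 10 Wi / √F80
Stage 1 (19016→2710 µm, Wi₁=5.4): W₁ = 10·5.4·(0.019209 − 0.007252) = 0.6457 kWh/t
Stage 2 (2710→125 µm, Wi₂=4.8): W₂ = 10·4.8·(0.089443 − 0.019209) = 3.3712 kWh/t
W = W₁ + W₂ = 0.6457 + 3.3712 = 4.0169 kWh/t
Corrected W = EF·W_Bond = 1.35·4.0169 = 5.4228 kWh/t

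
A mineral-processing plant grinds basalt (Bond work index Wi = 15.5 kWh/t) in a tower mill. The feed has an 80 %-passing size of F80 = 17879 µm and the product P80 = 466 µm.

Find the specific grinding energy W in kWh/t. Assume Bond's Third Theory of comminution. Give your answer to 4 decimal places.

W = 10·Wi·[P80^(−½) − F80^(−½)]
1/√466 = 0.046324;  1/√17879 = 0.007479
W = 10·15.5·(0.046324 − 0.007479) = 6.0210 kWh/t

W = 6.0210 kWh/t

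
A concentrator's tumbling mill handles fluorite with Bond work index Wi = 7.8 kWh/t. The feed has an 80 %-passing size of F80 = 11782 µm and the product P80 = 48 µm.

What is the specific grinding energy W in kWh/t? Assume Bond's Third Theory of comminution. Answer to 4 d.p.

W = 10.5397 kWh/t

Bond:  W = 10 Wi (1/√P − 1/√F)
1/√48 = 0.144338;  1/√11782 = 0.009213
W = 10·7.8·(0.144338 − 0.009213) = 10.5397 kWh/t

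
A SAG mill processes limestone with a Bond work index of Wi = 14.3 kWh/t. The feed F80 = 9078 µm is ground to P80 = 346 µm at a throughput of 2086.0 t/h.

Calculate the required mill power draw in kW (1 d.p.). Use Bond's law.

Bond: W = 10·Wi·(1/√P80 − 1/√F80)
W = 10·14.3·(1/√346 − 1/√9078) = 10·14.3·(0.043265) = 6.1869 kWh/t
P = W·T = 6.1869·2086.0 = 12905.8 kW

P = 12905.8 kW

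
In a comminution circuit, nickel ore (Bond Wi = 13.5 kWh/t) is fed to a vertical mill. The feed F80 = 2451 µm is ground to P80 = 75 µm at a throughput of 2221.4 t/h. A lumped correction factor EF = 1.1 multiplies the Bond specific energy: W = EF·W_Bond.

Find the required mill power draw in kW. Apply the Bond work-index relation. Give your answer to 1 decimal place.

P = 31427.8 kW

Bond:  W = 10 Wi (1/√P − 1/√F)
W = 10·13.5·(1/√75 − 1/√2451) = 10·13.5·(0.095271) = 12.8616 kWh/t
Apply correction: 12.8616 × 1.1 = 14.1478 kWh/t
P = W·T = 14.1478·2221.4 = 31427.8 kW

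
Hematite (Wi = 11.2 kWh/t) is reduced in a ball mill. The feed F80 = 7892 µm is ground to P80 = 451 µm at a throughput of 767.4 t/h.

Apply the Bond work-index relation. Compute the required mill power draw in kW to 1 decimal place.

P = 3079.7 kW

W = 10·Wi·(P80^(-½) − F80^(-½))
W = 10·11.2·(1/√451 − 1/√7892) = 10·11.2·(0.035832) = 4.0131 kWh/t
Power = W × throughput = 4.0131 kWh/t × 767.4 t/h = 3079.7 kW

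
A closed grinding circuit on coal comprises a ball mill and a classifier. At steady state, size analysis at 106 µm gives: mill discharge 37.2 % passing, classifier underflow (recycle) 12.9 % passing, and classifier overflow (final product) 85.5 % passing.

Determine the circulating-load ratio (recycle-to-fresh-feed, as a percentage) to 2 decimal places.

Two-product formula at 106 µm:
Fd + Rd = Ru + Fo ⇒ R/F = (o−d)/(d−u)
r = (85.5 − 37.2)/(37.2 − 12.9) = 48.3/24.3 = 1.9877
CL = 100·r = 198.77 %

CL = 198.77 %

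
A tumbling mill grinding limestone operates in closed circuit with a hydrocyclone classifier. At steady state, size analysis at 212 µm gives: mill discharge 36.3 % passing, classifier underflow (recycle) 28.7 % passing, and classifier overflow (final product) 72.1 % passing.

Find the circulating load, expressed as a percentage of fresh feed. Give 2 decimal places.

Balance %-passing 212 µm (r = R/F):
(1+r)·d = r·u + o ⇒ r = (o−d)/(d−u)
r = (72.1 − 36.3)/(36.3 − 28.7) = 35.8/7.6 = 4.7105
CL = 100·r = 471.05 %

CL = 471.05 %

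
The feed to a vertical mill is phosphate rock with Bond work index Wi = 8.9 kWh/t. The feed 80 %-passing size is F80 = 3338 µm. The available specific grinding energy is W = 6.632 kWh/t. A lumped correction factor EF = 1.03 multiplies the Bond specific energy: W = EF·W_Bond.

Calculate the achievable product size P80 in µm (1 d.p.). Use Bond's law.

W = 10 Wi / √P80 − 10 Wi / √F80
W_Bond = W / EF = 6.632 / 1.03 = 6.4388 kWh/t
P80^(−½) = W_Bond/(10 Wi) + F80^(−½)
  = 6.4388/(10·8.9) + 1/√3338 = 0.072346 + 0.017308 = 0.089655
P80 = (1/0.089655)² = 11.1539² = 124.41 µm

P80 = 124.4 µm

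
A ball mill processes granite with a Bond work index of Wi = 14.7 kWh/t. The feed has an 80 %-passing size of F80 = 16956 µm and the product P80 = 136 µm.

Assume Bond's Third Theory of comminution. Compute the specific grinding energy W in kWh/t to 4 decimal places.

W = 11.4762 kWh/t

W_Bond = 10·Wi·(1/√P₈₀ − 1/√F₈₀)
1/√136 = 0.085749;  1/√16956 = 0.007680
W = 10·14.7·(0.085749 − 0.007680) = 11.4762 kWh/t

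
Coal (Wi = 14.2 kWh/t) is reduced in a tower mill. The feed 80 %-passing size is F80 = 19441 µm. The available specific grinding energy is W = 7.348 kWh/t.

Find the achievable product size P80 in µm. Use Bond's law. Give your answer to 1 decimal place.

P80 = 288.1 µm

W = 10 Wi (1/√P80 − 1/√F80)  [Bond]
P80^-0.5 = F80^-0.5 + W/(10 Wi)
  = 7.3480/(10·14.2) + 1/√19441 = 0.051746 + 0.007172 = 0.058918
P80 = (1/0.058918)² = 16.9726² = 288.07 µm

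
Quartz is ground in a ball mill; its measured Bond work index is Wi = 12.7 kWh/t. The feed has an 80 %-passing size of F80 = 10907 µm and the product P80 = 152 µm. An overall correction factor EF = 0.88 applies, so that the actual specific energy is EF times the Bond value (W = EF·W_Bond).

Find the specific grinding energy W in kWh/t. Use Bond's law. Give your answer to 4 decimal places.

W = 7.9948 kWh/t

Bond:  W = 10 Wi (1/√P − 1/√F)
1/√152 = 0.081111;  1/√10907 = 0.009575
W = 10·12.7·(0.081111 − 0.009575) = 9.0850 kWh/t
Corrected W = EF·W_Bond = 0.88·9.0850 = 7.9948 kWh/t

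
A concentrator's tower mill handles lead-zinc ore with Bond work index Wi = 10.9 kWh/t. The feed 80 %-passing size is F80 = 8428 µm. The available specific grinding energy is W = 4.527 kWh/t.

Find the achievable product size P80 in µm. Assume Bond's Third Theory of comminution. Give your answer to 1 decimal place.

P80 = 363.9 µm

W = 10 Wi / √P80 − 10 Wi / √F80
P80^(−½) = W/(10 Wi) + F80^(−½)
  = 4.5270/(10·10.9) + 1/√8428 = 0.041532 + 0.010893 = 0.052425
P80 = (1/0.052425)² = 19.0749² = 363.85 µm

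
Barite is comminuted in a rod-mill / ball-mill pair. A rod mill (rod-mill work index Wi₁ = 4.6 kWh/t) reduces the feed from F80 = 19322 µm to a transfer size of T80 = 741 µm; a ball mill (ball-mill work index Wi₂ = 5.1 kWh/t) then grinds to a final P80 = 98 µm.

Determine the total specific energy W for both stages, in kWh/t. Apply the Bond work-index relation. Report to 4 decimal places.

Bond: W = 10·Wi·(1/√P80 − 1/√F80)
Stage 1 (19322→741 µm, Wi₁=4.6): W₁ = 10·4.6·(0.036736 − 0.007194) = 1.3589 kWh/t
Stage 2 (741→98 µm, Wi₂=5.1): W₂ = 10·5.1·(0.101015 − 0.036736) = 3.2782 kWh/t
W = W₁ + W₂ = 1.3589 + 3.2782 = 4.6372 kWh/t

W = 4.6372 kWh/t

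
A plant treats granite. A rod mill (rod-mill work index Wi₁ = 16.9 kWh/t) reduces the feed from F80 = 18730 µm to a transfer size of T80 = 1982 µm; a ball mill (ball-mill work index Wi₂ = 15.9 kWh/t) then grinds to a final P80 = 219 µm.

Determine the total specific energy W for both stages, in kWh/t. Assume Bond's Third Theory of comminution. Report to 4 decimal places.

W = 10 Wi (P80^-0.5 − F80^-0.5)
Stage 1 (18730→1982 µm, Wi₁=16.9): W₁ = 10·16.9·(0.022462 − 0.007307) = 2.5612 kWh/t
Stage 2 (1982→219 µm, Wi₂=15.9): W₂ = 10·15.9·(0.067574 − 0.022462) = 7.1728 kWh/t
W = W₁ + W₂ = 2.5612 + 7.1728 = 9.7340 kWh/t

W = 9.7340 kWh/t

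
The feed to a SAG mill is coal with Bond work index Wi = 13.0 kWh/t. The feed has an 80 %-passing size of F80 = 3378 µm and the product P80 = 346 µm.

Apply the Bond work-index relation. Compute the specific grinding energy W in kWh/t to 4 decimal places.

W = 10 Wi (P80^-0.5 − F80^-0.5)
1/√346 = 0.053760;  1/√3378 = 0.017206
W = 10·13.0·(0.053760 − 0.017206) = 4.7521 kWh/t

W = 4.7521 kWh/t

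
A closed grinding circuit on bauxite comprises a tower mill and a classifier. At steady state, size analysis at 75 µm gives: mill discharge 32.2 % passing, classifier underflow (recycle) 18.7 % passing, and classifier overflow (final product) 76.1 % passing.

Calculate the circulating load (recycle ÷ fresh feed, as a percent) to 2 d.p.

Let r = R/F. Size balance at 75 µm:
(1+r)·d = r·u + o ⇒ r = (o−d)/(d−u)
r = (76.1 − 32.2)/(32.2 − 18.7) = 43.9/13.5 = 3.2519
CL = 100·r = 325.19 %

CL = 325.19 %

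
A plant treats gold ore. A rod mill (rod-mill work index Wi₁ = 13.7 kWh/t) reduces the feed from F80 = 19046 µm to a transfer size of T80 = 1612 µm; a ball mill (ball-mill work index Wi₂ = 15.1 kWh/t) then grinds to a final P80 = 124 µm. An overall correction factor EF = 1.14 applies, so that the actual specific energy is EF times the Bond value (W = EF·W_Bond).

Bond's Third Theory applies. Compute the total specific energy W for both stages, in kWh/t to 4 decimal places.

W = 13.9294 kWh/t

W = 10·Wi·[P80^(−½) − F80^(−½)]
Stage 1 (19046→1612 µm, Wi₁=13.7): W₁ = 10·13.7·(0.024907 − 0.007246) = 2.4195 kWh/t
Stage 2 (1612→124 µm, Wi₂=15.1): W₂ = 10·15.1·(0.089803 − 0.024907) = 9.7993 kWh/t
W = W₁ + W₂ = 2.4195 + 9.7993 = 12.2188 kWh/t
Corrected W = EF·W_Bond = 1.14·12.2188 = 13.9294 kWh/t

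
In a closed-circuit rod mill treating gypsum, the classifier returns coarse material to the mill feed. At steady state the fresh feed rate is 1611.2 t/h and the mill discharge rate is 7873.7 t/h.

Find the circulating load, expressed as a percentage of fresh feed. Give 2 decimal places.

Steady state: M = F + R.
R = M − F = 7873.7 − 1611.2 = 6262.5 t/h
CL = 100·R/F = 100·6262.5/1611.2 = 388.69 %

CL = 388.69 %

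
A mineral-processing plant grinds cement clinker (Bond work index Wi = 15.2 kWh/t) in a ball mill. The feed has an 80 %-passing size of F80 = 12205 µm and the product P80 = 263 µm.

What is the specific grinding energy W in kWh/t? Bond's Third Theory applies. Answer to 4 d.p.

W = 7.9969 kWh/t

W = 10·Wi·(P80^(-½) − F80^(-½))
1/√263 = 0.061663;  1/√12205 = 0.009052
W = 10·15.2·(0.061663 − 0.009052) = 7.9969 kWh/t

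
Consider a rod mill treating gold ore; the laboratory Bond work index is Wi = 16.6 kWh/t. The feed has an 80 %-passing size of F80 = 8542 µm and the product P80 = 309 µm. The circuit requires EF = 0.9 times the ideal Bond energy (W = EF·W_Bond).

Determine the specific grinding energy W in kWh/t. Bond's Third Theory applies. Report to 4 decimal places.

W = 10 Wi (P80^-0.5 − F80^-0.5)
1/√309 = 0.056888;  1/√8542 = 0.010820
W = 10·16.6·(0.056888 − 0.010820) = 7.6473 kWh/t
W_actual = 0.9 × 7.6473 = 6.8826 kWh/t

W = 6.8826 kWh/t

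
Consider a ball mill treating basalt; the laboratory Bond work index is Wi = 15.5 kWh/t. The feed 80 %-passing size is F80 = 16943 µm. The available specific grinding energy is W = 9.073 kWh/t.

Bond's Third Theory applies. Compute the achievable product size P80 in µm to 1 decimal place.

P80 = 228.1 µm

W = 10·Wi·(P80^(-½) − F80^(-½))
⇒ 1/√P80 = W/(10 Wi) + 1/√F80
  = 9.0730/(10·15.5) + 1/√16943 = 0.058535 + 0.007683 = 0.066218
P80 = (1/0.066218)² = 15.1016² = 228.06 µm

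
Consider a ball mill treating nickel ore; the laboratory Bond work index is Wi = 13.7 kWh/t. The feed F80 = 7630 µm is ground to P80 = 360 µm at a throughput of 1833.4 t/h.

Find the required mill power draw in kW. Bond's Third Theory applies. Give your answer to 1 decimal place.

W = 10·Wi·(P80^(-½) − F80^(-½))
W = 10·13.7·(1/√360 − 1/√7630) = 10·13.7·(0.041256) = 5.6521 kWh/t
Power = W × throughput = 5.6521 kWh/t × 1833.4 t/h = 10362.6 kW

P = 10362.6 kW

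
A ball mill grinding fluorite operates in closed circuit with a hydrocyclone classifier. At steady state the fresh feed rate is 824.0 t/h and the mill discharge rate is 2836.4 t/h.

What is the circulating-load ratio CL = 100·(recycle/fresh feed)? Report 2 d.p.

M = F + R at steady state, so:
R = M − F = 2836.4 − 824.0 = 2012.4 t/h
CL = 100·R/F = 100·2012.4/824.0 = 244.22 %

CL = 244.22 %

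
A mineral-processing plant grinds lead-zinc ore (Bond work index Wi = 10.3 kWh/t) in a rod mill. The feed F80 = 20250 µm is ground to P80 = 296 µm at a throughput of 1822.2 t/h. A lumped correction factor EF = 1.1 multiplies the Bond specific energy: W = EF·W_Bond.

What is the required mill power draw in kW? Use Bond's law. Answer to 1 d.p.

W = 10 Wi / √P80 − 10 Wi / √F80
W = 10·10.3·(1/√296 − 1/√20250) = 10·10.3·(0.051097) = 5.2629 kWh/t
W_actual = 1.1 × 5.2629 = 5.7892 kWh/t
P_mill = W·ṁ = 5.7892·1822.2 = 10549.1 kW

P = 10549.1 kW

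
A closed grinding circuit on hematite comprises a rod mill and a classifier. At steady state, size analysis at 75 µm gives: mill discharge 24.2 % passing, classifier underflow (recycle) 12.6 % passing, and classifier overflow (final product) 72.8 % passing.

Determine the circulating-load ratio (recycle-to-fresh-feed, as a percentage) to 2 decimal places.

Let r = R/F. Size balance at 75 µm:
r = (o − d)/(d − u)
r = (72.8 − 24.2)/(24.2 − 12.6) = 48.6/11.6 = 4.1897
CL = 100·r = 418.97 %

CL = 418.97 %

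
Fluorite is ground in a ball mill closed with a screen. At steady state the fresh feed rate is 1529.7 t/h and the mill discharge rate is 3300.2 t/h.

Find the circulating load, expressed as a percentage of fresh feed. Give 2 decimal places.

M = F + R at steady state, so:
R = M − F = 3300.2 − 1529.7 = 1770.5 t/h
CL = 100·R/F = 100·1770.5/1529.7 = 115.74 %

CL = 115.74 %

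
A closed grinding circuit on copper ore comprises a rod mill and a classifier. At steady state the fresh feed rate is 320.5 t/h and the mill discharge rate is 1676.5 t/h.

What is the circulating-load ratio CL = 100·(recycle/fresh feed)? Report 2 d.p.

Steady state: M = F + R.
R = M − F = 1676.5 − 320.5 = 1356.0 t/h
CL = 100·R/F = 100·1356.0/320.5 = 423.09 %

CL = 423.09 %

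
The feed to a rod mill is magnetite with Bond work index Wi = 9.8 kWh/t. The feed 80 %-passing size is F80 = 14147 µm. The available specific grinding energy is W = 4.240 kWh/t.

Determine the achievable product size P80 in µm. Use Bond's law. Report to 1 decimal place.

W = 10 Wi (P80^-0.5 − F80^-0.5)
P80^-0.5 = F80^-0.5 + W/(10 Wi)
  = 4.2400/(10·9.8) + 1/√14147 = 0.043265 + 0.008408 = 0.051673
P80 = (1/0.051673)² = 19.3525² = 374.52 µm

P80 = 374.5 µm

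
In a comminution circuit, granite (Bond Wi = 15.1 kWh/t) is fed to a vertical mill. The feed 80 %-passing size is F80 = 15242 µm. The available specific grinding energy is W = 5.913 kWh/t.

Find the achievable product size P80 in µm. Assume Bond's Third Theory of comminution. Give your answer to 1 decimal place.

P80 = 447.7 µm

Bond:  W = 10 Wi (1/√P − 1/√F)
⇒ 1/√P80 = W/(10 Wi) + 1/√F80
  = 5.9130/(10·15.1) + 1/√15242 = 0.039159 + 0.008100 = 0.047259
P80 = (1/0.047259)² = 21.1601² = 447.75 µm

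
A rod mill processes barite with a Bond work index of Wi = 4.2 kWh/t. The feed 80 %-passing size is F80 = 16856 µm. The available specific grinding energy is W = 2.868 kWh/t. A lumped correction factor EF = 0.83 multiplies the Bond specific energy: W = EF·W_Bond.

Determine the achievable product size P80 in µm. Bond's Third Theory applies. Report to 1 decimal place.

W_Bond = 10·Wi·(1/√P₈₀ − 1/√F₈₀)
W_Bond = W / EF = 2.868 / 0.83 = 3.4554 kWh/t
P80^-0.5 = F80^-0.5 + W_Bond/(10 Wi)
  = 3.4554/(10·4.2) + 1/√16856 = 0.082272 + 0.007702 = 0.089974
P80 = (1/0.089974)² = 11.1143² = 123.53 µm

P80 = 123.5 µm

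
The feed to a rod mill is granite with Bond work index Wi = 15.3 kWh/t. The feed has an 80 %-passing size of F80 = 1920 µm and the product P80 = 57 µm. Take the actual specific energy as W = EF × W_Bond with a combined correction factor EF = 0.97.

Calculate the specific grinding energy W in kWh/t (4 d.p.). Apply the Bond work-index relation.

W = 16.2704 kWh/t

W_Bond = 10·Wi·(1/√P₈₀ − 1/√F₈₀)
1/√57 = 0.132453;  1/√1920 = 0.022822
W = 10·15.3·(0.132453 − 0.022822) = 16.7736 kWh/t
Corrected W = EF·W_Bond = 0.97·16.7736 = 16.2704 kWh/t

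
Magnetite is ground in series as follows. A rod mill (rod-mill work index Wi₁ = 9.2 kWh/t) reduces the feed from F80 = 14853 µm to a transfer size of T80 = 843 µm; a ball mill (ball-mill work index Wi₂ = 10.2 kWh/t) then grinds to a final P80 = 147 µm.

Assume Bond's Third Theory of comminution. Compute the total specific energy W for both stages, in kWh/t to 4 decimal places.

W = 10·Wi·[P80^(−½) − F80^(−½)]
Stage 1 (14853→843 µm, Wi₁=9.2): W₁ = 10·9.2·(0.034442 − 0.008205) = 2.4138 kWh/t
Stage 2 (843→147 µm, Wi₂=10.2): W₂ = 10·10.2·(0.082479 − 0.034442) = 4.8998 kWh/t
W = W₁ + W₂ = 2.4138 + 4.8998 = 7.3135 kWh/t

W = 7.3135 kWh/t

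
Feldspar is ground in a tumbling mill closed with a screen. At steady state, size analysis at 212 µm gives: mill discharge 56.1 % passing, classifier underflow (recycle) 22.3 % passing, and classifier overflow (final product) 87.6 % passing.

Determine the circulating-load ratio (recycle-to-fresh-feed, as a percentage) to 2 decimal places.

CL = 93.20 %

Mass balance on the −212 µm fraction:
(1+r)d = ru + o → r = (o−d)/(d−u)
r = (87.6 − 56.1)/(56.1 − 22.3) = 31.5/33.8 = 0.9320
CL = 100·r = 93.20 %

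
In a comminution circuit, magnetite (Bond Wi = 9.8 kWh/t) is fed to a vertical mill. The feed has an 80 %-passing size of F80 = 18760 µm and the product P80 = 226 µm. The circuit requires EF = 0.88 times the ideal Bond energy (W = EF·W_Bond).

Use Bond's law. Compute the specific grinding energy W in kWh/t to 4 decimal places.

W = 10·Wi·(P80^(-½) − F80^(-½))
1/√226 = 0.066519;  1/√18760 = 0.007301
W = 10·9.8·(0.066519 − 0.007301) = 5.8034 kWh/t
W_actual = 0.88 × 5.8034 = 5.1070 kWh/t

W = 5.1070 kWh/t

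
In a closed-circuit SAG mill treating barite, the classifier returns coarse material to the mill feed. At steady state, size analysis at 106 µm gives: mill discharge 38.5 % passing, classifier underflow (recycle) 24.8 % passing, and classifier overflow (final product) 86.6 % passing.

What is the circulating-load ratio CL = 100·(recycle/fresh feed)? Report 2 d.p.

Two-product formula at 106 µm:
(1+r)·d = r·u + o ⇒ r = (o−d)/(d−u)
r = (86.6 − 38.5)/(38.5 − 24.8) = 48.1/13.7 = 3.5109
CL = 100·r = 351.09 %

CL = 351.09 %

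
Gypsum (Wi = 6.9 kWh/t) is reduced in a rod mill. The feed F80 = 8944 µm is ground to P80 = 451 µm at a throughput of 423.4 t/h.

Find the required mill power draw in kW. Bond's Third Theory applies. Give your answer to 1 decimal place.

P = 1066.8 kW

W = 10 Wi (P80^-0.5 − F80^-0.5)
W = 10·6.9·(1/√451 − 1/√8944) = 10·6.9·(0.036514) = 2.5195 kWh/t
Power = W × throughput = 2.5195 kWh/t × 423.4 t/h = 1066.8 kW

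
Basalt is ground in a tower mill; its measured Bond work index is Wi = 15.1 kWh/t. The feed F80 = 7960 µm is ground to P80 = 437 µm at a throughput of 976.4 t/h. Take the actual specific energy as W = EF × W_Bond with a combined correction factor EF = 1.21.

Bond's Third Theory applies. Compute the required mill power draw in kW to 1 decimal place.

Bond: W = 10·Wi·(1/√P80 − 1/√F80)
W = 10·15.1·(1/√437 − 1/√7960) = 10·15.1·(0.036628) = 5.5308 kWh/t
Corrected W = EF·W_Bond = 1.21·5.5308 = 6.6923 kWh/t
P_mill = W·ṁ = 6.6923·976.4 = 6534.4 kW

P = 6534.4 kW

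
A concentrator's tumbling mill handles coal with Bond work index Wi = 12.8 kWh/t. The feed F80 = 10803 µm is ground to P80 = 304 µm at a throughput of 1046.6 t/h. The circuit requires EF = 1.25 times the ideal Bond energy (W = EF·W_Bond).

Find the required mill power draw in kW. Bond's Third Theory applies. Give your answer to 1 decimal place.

Bond: W = 10·Wi·(1/√P80 − 1/√F80)
W = 10·12.8·(1/√304 − 1/√10803) = 10·12.8·(0.047733) = 6.1098 kWh/t
W_actual = 1.25 × 6.1098 = 7.6372 kWh/t
Mill draw = 7.6372 × 1046.6 = 7993.1 kW

P = 7993.1 kW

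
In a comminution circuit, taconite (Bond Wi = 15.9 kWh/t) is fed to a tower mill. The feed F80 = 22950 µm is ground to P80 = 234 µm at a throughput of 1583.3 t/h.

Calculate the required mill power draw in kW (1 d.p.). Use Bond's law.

W = 10 Wi (P80^-0.5 − F80^-0.5)
W = 10·15.9·(1/√234 − 1/√22950) = 10·15.9·(0.058771) = 9.3446 kWh/t
P_mill = W·ṁ = 9.3446·1583.3 = 14795.3 kW

P = 14795.3 kW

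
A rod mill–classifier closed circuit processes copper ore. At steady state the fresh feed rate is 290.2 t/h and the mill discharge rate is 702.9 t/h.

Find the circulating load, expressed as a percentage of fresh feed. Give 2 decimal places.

CL = 142.21 %

M = F + R at steady state, so:
R = M − F = 702.9 − 290.2 = 412.7 t/h
CL = 100·R/F = 100·412.7/290.2 = 142.21 %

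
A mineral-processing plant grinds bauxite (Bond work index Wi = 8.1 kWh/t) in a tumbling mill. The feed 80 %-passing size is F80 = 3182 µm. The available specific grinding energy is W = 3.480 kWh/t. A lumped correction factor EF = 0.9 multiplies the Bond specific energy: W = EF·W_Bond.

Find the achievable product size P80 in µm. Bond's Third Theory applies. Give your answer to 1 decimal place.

W = 10 Wi (P80^-0.5 − F80^-0.5)
W_Bond = W / EF = 3.480 / 0.9 = 3.8667 kWh/t
1/√P80 = 1/√F80 + W_Bond/(10·Wi)
  = 3.8667/(10·8.1) + 1/√3182 = 0.047737 + 0.017728 = 0.065464
P80 = (1/0.065464)² = 15.2755² = 233.34 µm

P80 = 233.3 µm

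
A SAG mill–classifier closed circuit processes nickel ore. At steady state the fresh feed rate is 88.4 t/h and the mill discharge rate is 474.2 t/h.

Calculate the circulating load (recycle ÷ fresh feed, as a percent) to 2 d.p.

M = F + R at steady state, so:
R = M − F = 474.2 − 88.4 = 385.8 t/h
CL = 100·R/F = 100·385.8/88.4 = 436.43 %

CL = 436.43 %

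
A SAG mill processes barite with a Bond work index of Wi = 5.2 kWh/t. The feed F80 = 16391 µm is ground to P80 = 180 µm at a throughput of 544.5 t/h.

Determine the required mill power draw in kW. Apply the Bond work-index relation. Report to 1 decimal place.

Bond: W = 10·Wi·(1/√P80 − 1/√F80)
W = 10·5.2·(1/√180 − 1/√16391) = 10·5.2·(0.066725) = 3.4697 kWh/t
Mill draw = 3.4697 × 544.5 = 1889.2 kW

P = 1889.2 kW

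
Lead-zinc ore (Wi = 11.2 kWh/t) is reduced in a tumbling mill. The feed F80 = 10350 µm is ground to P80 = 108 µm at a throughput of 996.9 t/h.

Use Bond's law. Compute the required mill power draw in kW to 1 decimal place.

P = 9646.3 kW

Bond: W = 10·Wi·(1/√P80 − 1/√F80)
W = 10·11.2·(1/√108 − 1/√10350) = 10·11.2·(0.086396) = 9.6763 kWh/t
Mill draw = 9.6763 × 996.9 = 9646.3 kW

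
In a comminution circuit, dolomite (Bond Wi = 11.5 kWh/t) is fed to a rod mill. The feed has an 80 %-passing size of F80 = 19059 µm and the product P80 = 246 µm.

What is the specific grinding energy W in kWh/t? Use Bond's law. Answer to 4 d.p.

W = 6.4991 kWh/t

W = 10 Wi / √P80 − 10 Wi / √F80
1/√246 = 0.063758;  1/√19059 = 0.007244
W = 10·11.5·(0.063758 − 0.007244) = 6.4991 kWh/t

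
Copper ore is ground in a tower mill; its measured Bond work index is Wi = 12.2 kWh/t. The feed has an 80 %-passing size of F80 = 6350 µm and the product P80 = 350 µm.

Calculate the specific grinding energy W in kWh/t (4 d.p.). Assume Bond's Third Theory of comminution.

W = 10 Wi (P80^-0.5 − F80^-0.5)
1/√350 = 0.053452;  1/√6350 = 0.012549
W = 10·12.2·(0.053452 − 0.012549) = 4.9902 kWh/t

W = 4.9902 kWh/t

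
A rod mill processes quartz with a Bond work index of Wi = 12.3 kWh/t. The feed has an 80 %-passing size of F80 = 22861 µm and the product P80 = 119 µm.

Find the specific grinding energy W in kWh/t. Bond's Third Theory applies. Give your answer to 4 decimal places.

W = 10·Wi·(P80^(-½) − F80^(-½))
1/√119 = 0.091670;  1/√22861 = 0.006614
W = 10·12.3·(0.091670 − 0.006614) = 10.4619 kWh/t

W = 10.4619 kWh/t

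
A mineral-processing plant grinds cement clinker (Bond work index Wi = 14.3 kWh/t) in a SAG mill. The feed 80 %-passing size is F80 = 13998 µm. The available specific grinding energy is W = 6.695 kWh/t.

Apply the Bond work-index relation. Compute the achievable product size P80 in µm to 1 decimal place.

W = 10·Wi·[P80^(−½) − F80^(−½)]
P80^-0.5 = F80^-0.5 + W/(10 Wi)
  = 6.6950/(10·14.3) + 1/√13998 = 0.046818 + 0.008452 = 0.055270
P80 = (1/0.055270)² = 18.0929² = 327.35 µm

P80 = 327.4 µm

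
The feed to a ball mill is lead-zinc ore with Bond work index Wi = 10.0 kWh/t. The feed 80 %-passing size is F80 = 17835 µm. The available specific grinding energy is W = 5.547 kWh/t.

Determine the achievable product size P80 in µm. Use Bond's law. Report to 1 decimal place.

P80 = 252.3 µm

W = 10·Wi·[P80^(−½) − F80^(−½)]
⇒ 1/√P80 = W/(10·Wi) + 1/√F80
  = 5.5470/(10·10.0) + 1/√17835 = 0.055470 + 0.007488 = 0.062958
P80 = (1/0.062958)² = 15.8836² = 252.29 µm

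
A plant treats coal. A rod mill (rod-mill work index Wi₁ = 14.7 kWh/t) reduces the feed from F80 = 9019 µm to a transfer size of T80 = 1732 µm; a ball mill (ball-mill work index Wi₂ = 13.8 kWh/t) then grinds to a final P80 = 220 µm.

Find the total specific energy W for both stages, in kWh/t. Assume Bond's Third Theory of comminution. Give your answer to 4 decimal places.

Bond:  W = 10 Wi (1/√P − 1/√F)
Stage 1 (9019→1732 µm, Wi₁=14.7): W₁ = 10·14.7·(0.024028 − 0.010530) = 1.9843 kWh/t
Stage 2 (1732→220 µm, Wi₂=13.8): W₂ = 10·13.8·(0.067420 − 0.024028) = 5.9880 kWh/t
W = W₁ + W₂ = 1.9843 + 5.9880 = 7.9723 kWh/t

W = 7.9723 kWh/t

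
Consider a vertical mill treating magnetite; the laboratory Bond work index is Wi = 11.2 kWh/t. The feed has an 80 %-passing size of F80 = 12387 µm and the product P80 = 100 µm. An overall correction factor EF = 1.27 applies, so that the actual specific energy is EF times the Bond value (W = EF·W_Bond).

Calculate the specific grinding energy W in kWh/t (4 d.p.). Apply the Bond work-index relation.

W = 10 Wi (1/√P80 − 1/√F80)  [Bond]
1/√100 = 0.100000;  1/√12387 = 0.008985
W = 10·11.2·(0.100000 − 0.008985) = 10.1937 kWh/t
With EF = 1.27: W = 10.1937·1.27 = 12.9460 kWh/t

W = 12.9460 kWh/t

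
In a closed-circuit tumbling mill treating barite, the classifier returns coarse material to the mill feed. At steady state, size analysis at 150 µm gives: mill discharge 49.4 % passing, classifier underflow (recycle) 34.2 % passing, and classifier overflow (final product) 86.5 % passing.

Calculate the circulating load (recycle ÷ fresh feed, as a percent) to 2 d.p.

Mass balance on the −150 µm fraction:
r = (o − d)/(d − u)
r = (86.5 − 49.4)/(49.4 − 34.2) = 37.1/15.2 = 2.4408
CL = 100·r = 244.08 %

CL = 244.08 %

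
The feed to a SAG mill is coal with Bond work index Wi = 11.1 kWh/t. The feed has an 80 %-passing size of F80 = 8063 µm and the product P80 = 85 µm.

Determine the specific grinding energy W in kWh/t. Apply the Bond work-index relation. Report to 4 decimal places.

W = 10.8035 kWh/t

W = 10·Wi·(P80^(-½) − F80^(-½))
1/√85 = 0.108465;  1/√8063 = 0.011137
W = 10·11.1·(0.108465 − 0.011137) = 10.8035 kWh/t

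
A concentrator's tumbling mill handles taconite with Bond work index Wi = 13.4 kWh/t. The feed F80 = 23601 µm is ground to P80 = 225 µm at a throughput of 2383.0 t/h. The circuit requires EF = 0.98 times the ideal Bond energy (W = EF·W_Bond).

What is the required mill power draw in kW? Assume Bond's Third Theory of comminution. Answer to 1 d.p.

W = 10·Wi·(P80^(-½) − F80^(-½))
W = 10·13.4·(1/√225 − 1/√23601) = 10·13.4·(0.060157) = 8.0611 kWh/t
Corrected W = EF·W_Bond = 0.98·8.0611 = 7.8999 kWh/t
P_mill = W·ṁ = 7.8999·2383.0 = 18825.4 kW

P = 18825.4 kW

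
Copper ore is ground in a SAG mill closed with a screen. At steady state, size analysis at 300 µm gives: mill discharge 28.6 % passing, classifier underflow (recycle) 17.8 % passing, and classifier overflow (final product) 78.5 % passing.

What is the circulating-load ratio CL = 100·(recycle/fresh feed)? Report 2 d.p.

CL = 462.04 %

Let r = R/F. Size balance at 300 µm:
d + r·d = r·u + o → r(d−u) = o−d
r = (78.5 − 28.6)/(28.6 − 17.8) = 49.9/10.8 = 4.6204
CL = 100·r = 462.04 %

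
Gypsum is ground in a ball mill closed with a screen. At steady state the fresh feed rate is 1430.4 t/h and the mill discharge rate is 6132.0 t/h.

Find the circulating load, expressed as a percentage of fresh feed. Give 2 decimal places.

CL = 328.69 %

Steady state: M = F + R.
R = M − F = 6132.0 − 1430.4 = 4701.6 t/h
CL = 100·R/F = 100·4701.6/1430.4 = 328.69 %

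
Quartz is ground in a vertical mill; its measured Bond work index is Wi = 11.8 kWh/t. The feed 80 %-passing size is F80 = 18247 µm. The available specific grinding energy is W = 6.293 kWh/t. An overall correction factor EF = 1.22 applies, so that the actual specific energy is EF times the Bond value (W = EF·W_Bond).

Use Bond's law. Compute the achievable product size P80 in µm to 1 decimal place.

Bond: W = 10·Wi·(1/√P80 − 1/√F80)
W_Bond = W / EF = 6.293 / 1.22 = 5.1582 kWh/t
P80^-0.5 = F80^-0.5 + W_Bond/(10 Wi)
  = 5.1582/(10·11.8) + 1/√18247 = 0.043714 + 0.007403 = 0.051116
P80 = (1/0.051116)² = 19.5632² = 382.72 µm

P80 = 382.7 µm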